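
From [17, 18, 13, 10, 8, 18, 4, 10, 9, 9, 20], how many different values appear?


List all unique values:
Distinct values: [4, 8, 9, 10, 13, 17, 18, 20]
Count = 8
Final answer: 8


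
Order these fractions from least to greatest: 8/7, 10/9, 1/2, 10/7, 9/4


Convert to decimal for comparison:
  8/7 = 1.1429
  10/9 = 1.1111
  1/2 = 0.5
  10/7 = 1.4286
  9/4 = 2.25
Decimals in increasing order: 0.5 < 1.1111 < 1.1429 < 1.4286 < 2.25
Writing each back as its fraction gives the sorted order.
Final answer: 1/2, 10/9, 8/7, 10/7, 9/4


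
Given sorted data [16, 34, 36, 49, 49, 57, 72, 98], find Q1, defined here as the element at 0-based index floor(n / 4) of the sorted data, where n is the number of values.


The list has n = 8 elements.
Q1 index = floor(8 / 4) = floor(2) = 2
Counting from index 0 in the sorted data, the element at index 2 is 36.
Final answer: 36


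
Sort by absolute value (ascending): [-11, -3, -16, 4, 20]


Compute absolute values:
  |-11| = 11
  |-3| = 3
  |-16| = 16
  |4| = 4
  |20| = 20
Absolute values in increasing order: 3 < 4 < 11 < 16 < 20
Listing the original numbers in that order gives the answer.
Final answer: [-3, 4, -11, -16, 20]


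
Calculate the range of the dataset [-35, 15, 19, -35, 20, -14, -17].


Maximum value: 20
Minimum value: -35
Range = 20 - (-35) = 55
Final answer: 55


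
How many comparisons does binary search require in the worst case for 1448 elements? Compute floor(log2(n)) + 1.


Binary search halves the search space each step.
Maximum comparisons = floor(log2(1448)) + 1
log2(1448) = 10.4998
floor(log2(1448)) = 10, so 10 + 1 = 11
Final answer: 11


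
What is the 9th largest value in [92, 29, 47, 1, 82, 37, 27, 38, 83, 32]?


Sort descending: [92, 83, 82, 47, 38, 37, 32, 29, 27, 1]
The 9th element (1-indexed) is at index 8.
Value = 27
Final answer: 27


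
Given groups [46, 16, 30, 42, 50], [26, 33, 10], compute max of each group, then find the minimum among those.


Find max of each group:
  Group 1: [46, 16, 30, 42, 50] -> max = 50
  Group 2: [26, 33, 10] -> max = 33
Maxes: [50, 33]
Minimum of maxes = 33
Final answer: 33


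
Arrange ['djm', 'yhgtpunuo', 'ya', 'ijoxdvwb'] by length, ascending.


Compute lengths:
  'djm' has length 3
  'yhgtpunuo' has length 9
  'ya' has length 2
  'ijoxdvwb' has length 8
Lengths in increasing order: 2 < 3 < 8 < 9
Listing the words in that order gives the answer.
Final answer: ['ya', 'djm', 'ijoxdvwb', 'yhgtpunuo']


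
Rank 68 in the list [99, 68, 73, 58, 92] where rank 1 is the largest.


Sort descending: [99, 92, 73, 68, 58]
Find 68 in the sorted list.
68 is at position 4.
Final answer: 4


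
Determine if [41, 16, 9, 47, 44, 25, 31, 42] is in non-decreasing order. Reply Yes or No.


Check consecutive pairs:
  41 <= 16? False
  16 <= 9? False
  9 <= 47? True
  47 <= 44? False
  44 <= 25? False
  25 <= 31? True
  31 <= 42? True
4 consecutive pair(s) are out of order, so the list is not sorted.
Final answer: No


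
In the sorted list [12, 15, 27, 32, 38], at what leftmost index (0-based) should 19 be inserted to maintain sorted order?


List is sorted: [12, 15, 27, 32, 38]
We need the leftmost position where 19 can be inserted, i.e. the first index whose element is >= 19 (or the end of the list if none is).
Binary search with low=0, high=5 (0-based indices):
  low=0, high=5, mid=2: a[2]=27 >= 19, so high = 2
  low=0, high=2, mid=1: a[1]=15 < 19, so low = 2
Now low = high = 2, so the insertion index is 2.
Final answer: 2


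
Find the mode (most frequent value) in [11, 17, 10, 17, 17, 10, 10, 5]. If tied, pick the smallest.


Count the frequency of each value:
  5 appears 1 time(s)
  10 appears 3 time(s)
  11 appears 1 time(s)
  17 appears 3 time(s)
Maximum frequency is 3.
Values reaching that frequency: [10, 17]; the smallest is 10.
Final answer: 10


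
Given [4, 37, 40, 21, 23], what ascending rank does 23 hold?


Sort ascending: [4, 21, 23, 37, 40]
Find 23 in the sorted list.
23 is at position 3 (1-indexed).
Final answer: 3


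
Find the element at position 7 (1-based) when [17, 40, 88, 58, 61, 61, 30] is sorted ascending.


Sort ascending: [17, 30, 40, 58, 61, 61, 88]
The 7th element (1-indexed) is at index 6.
Value = 88
Final answer: 88


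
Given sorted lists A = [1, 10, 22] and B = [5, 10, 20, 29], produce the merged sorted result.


List A: [1, 10, 22]
List B: [5, 10, 20, 29]
Repeatedly compare the front elements and take the smaller:
  1 vs 5 -> take 1
  10 vs 5 -> take 5
  10 vs 10 -> take 10
  22 vs 10 -> take 10
  22 vs 20 -> take 20
  22 vs 29 -> take 22
  A is exhausted; append the rest of B: [29]
Final answer: [1, 5, 10, 10, 20, 22, 29]


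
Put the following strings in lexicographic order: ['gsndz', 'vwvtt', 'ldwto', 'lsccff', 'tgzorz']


Compare strings character by character (the first differing letter decides):
  'gsndz' < 'ldwto' since 'g' < 'l' at position 1
  'ldwto' < 'lsccff' since 'd' < 's' at position 2
  'lsccff' < 'tgzorz' since 'l' < 't' at position 1
  'tgzorz' < 'vwvtt' since 't' < 'v' at position 1
Chaining these comparisons gives the alphabetical order.
Final answer: ['gsndz', 'ldwto', 'lsccff', 'tgzorz', 'vwvtt']


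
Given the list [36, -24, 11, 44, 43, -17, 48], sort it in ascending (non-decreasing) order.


Original list: [36, -24, 11, 44, 43, -17, 48]
Repeatedly take the smallest remaining element:
  Remaining [36, -24, 11, 44, 43, -17, 48] -> smallest is -24
  Remaining [36, 11, 44, 43, -17, 48] -> smallest is -17
  Remaining [36, 11, 44, 43, 48] -> smallest is 11
  Remaining [36, 44, 43, 48] -> smallest is 36
  Remaining [44, 43, 48] -> smallest is 43
  Remaining [44, 48] -> smallest is 44
  Remaining [48] -> smallest is 48
Collecting the picks in order gives the sorted list.
Final answer: [-24, -17, 11, 36, 43, 44, 48]


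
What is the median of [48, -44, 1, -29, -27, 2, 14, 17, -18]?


First, sort the list: [-44, -29, -27, -18, 1, 2, 14, 17, 48]
The list has 9 elements (odd count).
The middle index is 4 (0-based), and the element there is 1.
Final answer: 1


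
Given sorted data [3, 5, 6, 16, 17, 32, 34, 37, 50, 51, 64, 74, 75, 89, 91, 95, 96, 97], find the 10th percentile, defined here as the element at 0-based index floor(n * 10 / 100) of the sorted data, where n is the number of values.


The dataset has n = 18 elements.
Index = floor(18 * 10 / 100) = floor(180 / 100) = floor(1.8) = 1
Counting from index 0 in the sorted data, the element at index 1 is 5.
Final answer: 5


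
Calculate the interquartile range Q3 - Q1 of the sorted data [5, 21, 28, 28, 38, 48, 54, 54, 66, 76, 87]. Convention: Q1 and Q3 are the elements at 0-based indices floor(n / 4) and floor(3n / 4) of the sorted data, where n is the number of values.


The data has n = 11 elements.
Q1 index = floor(11 / 4) = floor(2.75) = 2; Q3 index = floor(3 * 11 / 4) = floor(8.25) = 8
Q1 = element at index 2 = 28
Q3 = element at index 8 = 66
IQR = 66 - 28 = 38
Final answer: 38


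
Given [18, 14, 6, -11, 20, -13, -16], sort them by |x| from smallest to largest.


Compute absolute values:
  |18| = 18
  |14| = 14
  |6| = 6
  |-11| = 11
  |20| = 20
  |-13| = 13
  |-16| = 16
Absolute values in increasing order: 6 < 11 < 13 < 14 < 16 < 18 < 20
Listing the original numbers in that order gives the answer.
Final answer: [6, -11, -13, 14, -16, 18, 20]


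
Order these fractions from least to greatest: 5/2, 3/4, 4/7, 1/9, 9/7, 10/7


Convert to decimal for comparison:
  5/2 = 2.5
  3/4 = 0.75
  4/7 = 0.5714
  1/9 = 0.1111
  9/7 = 1.2857
  10/7 = 1.4286
Decimals in increasing order: 0.1111 < 0.5714 < 0.75 < 1.2857 < 1.4286 < 2.5
Writing each back as its fraction gives the sorted order.
Final answer: 1/9, 4/7, 3/4, 9/7, 10/7, 5/2


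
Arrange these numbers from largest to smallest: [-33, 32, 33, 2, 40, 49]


Original list: [-33, 32, 33, 2, 40, 49]
Repeatedly take the largest remaining element:
  Remaining [-33, 32, 33, 2, 40, 49] -> largest is 49
  Remaining [-33, 32, 33, 2, 40] -> largest is 40
  Remaining [-33, 32, 33, 2] -> largest is 33
  Remaining [-33, 32, 2] -> largest is 32
  Remaining [-33, 2] -> largest is 2
  Remaining [-33] -> largest is -33
Collecting the picks in order gives the descending list.
Final answer: [49, 40, 33, 32, 2, -33]


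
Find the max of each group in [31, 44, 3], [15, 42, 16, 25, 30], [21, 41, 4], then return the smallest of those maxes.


Find max of each group:
  Group 1: [31, 44, 3] -> max = 44
  Group 2: [15, 42, 16, 25, 30] -> max = 42
  Group 3: [21, 41, 4] -> max = 41
Maxes: [44, 42, 41]
Minimum of maxes = 41
Final answer: 41


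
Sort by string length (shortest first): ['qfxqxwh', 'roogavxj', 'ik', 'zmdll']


Compute lengths:
  'qfxqxwh' has length 7
  'roogavxj' has length 8
  'ik' has length 2
  'zmdll' has length 5
Lengths in increasing order: 2 < 5 < 7 < 8
Listing the words in that order gives the answer.
Final answer: ['ik', 'zmdll', 'qfxqxwh', 'roogavxj']


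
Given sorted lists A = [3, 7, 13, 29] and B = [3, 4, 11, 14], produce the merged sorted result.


List A: [3, 7, 13, 29]
List B: [3, 4, 11, 14]
Repeatedly compare the front elements and take the smaller:
  3 vs 3 -> take 3
  7 vs 3 -> take 3
  7 vs 4 -> take 4
  7 vs 11 -> take 7
  13 vs 11 -> take 11
  13 vs 14 -> take 13
  29 vs 14 -> take 14
  B is exhausted; append the rest of A: [29]
Final answer: [3, 3, 4, 7, 11, 13, 14, 29]


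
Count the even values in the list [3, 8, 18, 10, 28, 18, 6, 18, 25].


Check each element:
  3 is odd
  8 is even
  18 is even
  10 is even
  28 is even
  18 is even
  6 is even
  18 is even
  25 is odd
Evens: [8, 18, 10, 28, 18, 6, 18]
Count of evens = 7
Final answer: 7


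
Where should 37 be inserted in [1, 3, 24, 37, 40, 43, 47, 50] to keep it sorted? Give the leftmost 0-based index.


List is sorted: [1, 3, 24, 37, 40, 43, 47, 50]
We need the leftmost position where 37 can be inserted, i.e. the first index whose element is >= 37 (or the end of the list if none is).
Binary search with low=0, high=8 (0-based indices):
  low=0, high=8, mid=4: a[4]=40 >= 37, so high = 4
  low=0, high=4, mid=2: a[2]=24 < 37, so low = 3
  low=3, high=4, mid=3: a[3]=37 >= 37, so high = 3
Now low = high = 3, so the insertion index is 3.
Final answer: 3


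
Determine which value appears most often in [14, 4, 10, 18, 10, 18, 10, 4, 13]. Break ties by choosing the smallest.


Count the frequency of each value:
  4 appears 2 time(s)
  10 appears 3 time(s)
  13 appears 1 time(s)
  14 appears 1 time(s)
  18 appears 2 time(s)
Maximum frequency is 3.
Only 10 reaches that frequency, so it is the mode.
Final answer: 10


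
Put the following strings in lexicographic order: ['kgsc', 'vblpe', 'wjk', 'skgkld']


Compare strings character by character (the first differing letter decides):
  'kgsc' < 'skgkld' since 'k' < 's' at position 1
  'skgkld' < 'vblpe' since 's' < 'v' at position 1
  'vblpe' < 'wjk' since 'v' < 'w' at position 1
Chaining these comparisons gives the alphabetical order.
Final answer: ['kgsc', 'skgkld', 'vblpe', 'wjk']


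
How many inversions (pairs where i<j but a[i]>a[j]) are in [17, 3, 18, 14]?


For each element, count the later elements that are smaller than it:
  17 (index 0): smaller elements after it = [3, 14] -> 2
  3 (index 1): smaller elements after it = [] -> 0
  18 (index 2): smaller elements after it = [14] -> 1
Total inversions = 2 + 0 + 1 = 3
Final answer: 3


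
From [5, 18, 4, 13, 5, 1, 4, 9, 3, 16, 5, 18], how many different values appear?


List all unique values:
Distinct values: [1, 3, 4, 5, 9, 13, 16, 18]
Count = 8
Final answer: 8


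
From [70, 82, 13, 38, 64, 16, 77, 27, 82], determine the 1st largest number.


Sort descending: [82, 82, 77, 70, 64, 38, 27, 16, 13]
The 1st element (1-indexed) is at index 0.
Value = 82
Final answer: 82


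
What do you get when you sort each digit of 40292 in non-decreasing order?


The number 40292 has digits: 4, 0, 2, 9, 2
Sorted: 0, 2, 2, 4, 9
Joining the sorted digits gives the result.
Final answer: 02249


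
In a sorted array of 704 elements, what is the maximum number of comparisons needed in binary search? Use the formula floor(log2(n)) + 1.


Binary search halves the search space each step.
Maximum comparisons = floor(log2(704)) + 1
log2(704) = 9.4594
floor(log2(704)) = 9, so 9 + 1 = 10
Final answer: 10


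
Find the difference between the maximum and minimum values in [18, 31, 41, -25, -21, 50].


Maximum value: 50
Minimum value: -25
Range = 50 - (-25) = 75
Final answer: 75


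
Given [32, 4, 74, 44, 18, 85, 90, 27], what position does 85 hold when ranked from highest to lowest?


Sort descending: [90, 85, 74, 44, 32, 27, 18, 4]
Find 85 in the sorted list.
85 is at position 2.
Final answer: 2


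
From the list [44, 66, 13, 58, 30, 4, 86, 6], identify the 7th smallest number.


Sort ascending: [4, 6, 13, 30, 44, 58, 66, 86]
The 7th element (1-indexed) is at index 6.
Value = 66
Final answer: 66


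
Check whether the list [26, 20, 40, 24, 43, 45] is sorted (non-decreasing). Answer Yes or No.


Check consecutive pairs:
  26 <= 20? False
  20 <= 40? True
  40 <= 24? False
  24 <= 43? True
  43 <= 45? True
2 consecutive pair(s) are out of order, so the list is not sorted.
Final answer: No


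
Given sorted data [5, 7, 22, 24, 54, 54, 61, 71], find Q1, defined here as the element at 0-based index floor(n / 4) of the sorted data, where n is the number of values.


The list has n = 8 elements.
Q1 index = floor(8 / 4) = floor(2) = 2
Counting from index 0 in the sorted data, the element at index 2 is 22.
Final answer: 22


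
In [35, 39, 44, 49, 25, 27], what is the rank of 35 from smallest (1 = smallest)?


Sort ascending: [25, 27, 35, 39, 44, 49]
Find 35 in the sorted list.
35 is at position 3 (1-indexed).
Final answer: 3


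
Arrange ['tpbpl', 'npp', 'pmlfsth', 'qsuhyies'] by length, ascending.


Compute lengths:
  'tpbpl' has length 5
  'npp' has length 3
  'pmlfsth' has length 7
  'qsuhyies' has length 8
Lengths in increasing order: 3 < 5 < 7 < 8
Listing the words in that order gives the answer.
Final answer: ['npp', 'tpbpl', 'pmlfsth', 'qsuhyies']


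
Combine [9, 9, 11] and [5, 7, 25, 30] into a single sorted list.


List A: [9, 9, 11]
List B: [5, 7, 25, 30]
Repeatedly compare the front elements and take the smaller:
  9 vs 5 -> take 5
  9 vs 7 -> take 7
  9 vs 25 -> take 9
  9 vs 25 -> take 9
  11 vs 25 -> take 11
  A is exhausted; append the rest of B: [25, 30]
Final answer: [5, 7, 9, 9, 11, 25, 30]


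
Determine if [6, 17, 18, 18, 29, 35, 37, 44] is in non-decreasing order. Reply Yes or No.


Check consecutive pairs:
  6 <= 17? True
  17 <= 18? True
  18 <= 18? True
  18 <= 29? True
  29 <= 35? True
  35 <= 37? True
  37 <= 44? True
Every consecutive pair is in order, so the list is non-decreasing.
Final answer: Yes


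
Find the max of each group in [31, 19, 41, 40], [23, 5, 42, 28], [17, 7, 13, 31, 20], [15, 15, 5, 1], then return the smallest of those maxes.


Find max of each group:
  Group 1: [31, 19, 41, 40] -> max = 41
  Group 2: [23, 5, 42, 28] -> max = 42
  Group 3: [17, 7, 13, 31, 20] -> max = 31
  Group 4: [15, 15, 5, 1] -> max = 15
Maxes: [41, 42, 31, 15]
Minimum of maxes = 15
Final answer: 15


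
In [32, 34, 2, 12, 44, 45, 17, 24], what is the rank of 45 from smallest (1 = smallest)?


Sort ascending: [2, 12, 17, 24, 32, 34, 44, 45]
Find 45 in the sorted list.
45 is at position 8 (1-indexed).
Final answer: 8


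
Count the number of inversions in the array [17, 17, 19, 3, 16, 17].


For each element, count the later elements that are smaller than it:
  17 (index 0): smaller elements after it = [3, 16] -> 2
  17 (index 1): smaller elements after it = [3, 16] -> 2
  19 (index 2): smaller elements after it = [3, 16, 17] -> 3
  3 (index 3): smaller elements after it = [] -> 0
  16 (index 4): smaller elements after it = [] -> 0
Total inversions = 2 + 2 + 3 + 0 + 0 = 7
Final answer: 7


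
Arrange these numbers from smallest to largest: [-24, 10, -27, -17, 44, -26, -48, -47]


Original list: [-24, 10, -27, -17, 44, -26, -48, -47]
Repeatedly take the smallest remaining element:
  Remaining [-24, 10, -27, -17, 44, -26, -48, -47] -> smallest is -48
  Remaining [-24, 10, -27, -17, 44, -26, -47] -> smallest is -47
  Remaining [-24, 10, -27, -17, 44, -26] -> smallest is -27
  Remaining [-24, 10, -17, 44, -26] -> smallest is -26
  Remaining [-24, 10, -17, 44] -> smallest is -24
  Remaining [10, -17, 44] -> smallest is -17
  Remaining [10, 44] -> smallest is 10
  Remaining [44] -> smallest is 44
Collecting the picks in order gives the sorted list.
Final answer: [-48, -47, -27, -26, -24, -17, 10, 44]


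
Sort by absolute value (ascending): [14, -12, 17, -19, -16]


Compute absolute values:
  |14| = 14
  |-12| = 12
  |17| = 17
  |-19| = 19
  |-16| = 16
Absolute values in increasing order: 12 < 14 < 16 < 17 < 19
Listing the original numbers in that order gives the answer.
Final answer: [-12, 14, -16, 17, -19]


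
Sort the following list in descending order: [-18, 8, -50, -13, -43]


Original list: [-18, 8, -50, -13, -43]
Repeatedly take the largest remaining element:
  Remaining [-18, 8, -50, -13, -43] -> largest is 8
  Remaining [-18, -50, -13, -43] -> largest is -13
  Remaining [-18, -50, -43] -> largest is -18
  Remaining [-50, -43] -> largest is -43
  Remaining [-50] -> largest is -50
Collecting the picks in order gives the descending list.
Final answer: [8, -13, -18, -43, -50]


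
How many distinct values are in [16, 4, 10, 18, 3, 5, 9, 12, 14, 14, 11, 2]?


List all unique values:
Distinct values: [2, 3, 4, 5, 9, 10, 11, 12, 14, 16, 18]
Count = 11
Final answer: 11


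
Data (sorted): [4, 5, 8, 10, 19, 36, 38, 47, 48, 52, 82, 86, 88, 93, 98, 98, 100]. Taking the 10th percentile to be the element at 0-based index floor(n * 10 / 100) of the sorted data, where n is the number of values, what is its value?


The dataset has n = 17 elements.
Index = floor(17 * 10 / 100) = floor(170 / 100) = floor(1.7) = 1
Counting from index 0 in the sorted data, the element at index 1 is 5.
Final answer: 5


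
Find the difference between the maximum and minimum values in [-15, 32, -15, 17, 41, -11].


Maximum value: 41
Minimum value: -15
Range = 41 - (-15) = 56
Final answer: 56


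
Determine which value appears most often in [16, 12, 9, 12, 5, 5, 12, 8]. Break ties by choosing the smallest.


Count the frequency of each value:
  5 appears 2 time(s)
  8 appears 1 time(s)
  9 appears 1 time(s)
  12 appears 3 time(s)
  16 appears 1 time(s)
Maximum frequency is 3.
Only 12 reaches that frequency, so it is the mode.
Final answer: 12


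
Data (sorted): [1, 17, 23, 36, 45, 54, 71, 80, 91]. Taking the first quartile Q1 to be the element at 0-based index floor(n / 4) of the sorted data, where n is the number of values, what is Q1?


The list has n = 9 elements.
Q1 index = floor(9 / 4) = floor(2.25) = 2
Counting from index 0 in the sorted data, the element at index 2 is 23.
Final answer: 23


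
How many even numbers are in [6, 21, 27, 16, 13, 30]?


Check each element:
  6 is even
  21 is odd
  27 is odd
  16 is even
  13 is odd
  30 is even
Evens: [6, 16, 30]
Count of evens = 3
Final answer: 3


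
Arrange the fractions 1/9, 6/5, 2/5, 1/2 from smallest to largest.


Convert to decimal for comparison:
  1/9 = 0.1111
  6/5 = 1.2
  2/5 = 0.4
  1/2 = 0.5
Decimals in increasing order: 0.1111 < 0.4 < 0.5 < 1.2
Writing each back as its fraction gives the sorted order.
Final answer: 1/9, 2/5, 1/2, 6/5


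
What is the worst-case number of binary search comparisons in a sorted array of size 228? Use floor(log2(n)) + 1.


Binary search halves the search space each step.
Maximum comparisons = floor(log2(228)) + 1
log2(228) = 7.8329
floor(log2(228)) = 7, so 7 + 1 = 8
Final answer: 8


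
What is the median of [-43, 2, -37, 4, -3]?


First, sort the list: [-43, -37, -3, 2, 4]
The list has 5 elements (odd count).
The middle index is 2 (0-based), and the element there is -3.
Final answer: -3


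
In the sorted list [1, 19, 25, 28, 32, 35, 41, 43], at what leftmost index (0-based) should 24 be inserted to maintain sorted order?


List is sorted: [1, 19, 25, 28, 32, 35, 41, 43]
We need the leftmost position where 24 can be inserted, i.e. the first index whose element is >= 24 (or the end of the list if none is).
Binary search with low=0, high=8 (0-based indices):
  low=0, high=8, mid=4: a[4]=32 >= 24, so high = 4
  low=0, high=4, mid=2: a[2]=25 >= 24, so high = 2
  low=0, high=2, mid=1: a[1]=19 < 24, so low = 2
Now low = high = 2, so the insertion index is 2.
Final answer: 2


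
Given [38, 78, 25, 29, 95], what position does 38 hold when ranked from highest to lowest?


Sort descending: [95, 78, 38, 29, 25]
Find 38 in the sorted list.
38 is at position 3.
Final answer: 3


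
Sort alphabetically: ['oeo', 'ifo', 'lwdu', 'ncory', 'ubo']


Compare strings character by character (the first differing letter decides):
  'ifo' < 'lwdu' since 'i' < 'l' at position 1
  'lwdu' < 'ncory' since 'l' < 'n' at position 1
  'ncory' < 'oeo' since 'n' < 'o' at position 1
  'oeo' < 'ubo' since 'o' < 'u' at position 1
Chaining these comparisons gives the alphabetical order.
Final answer: ['ifo', 'lwdu', 'ncory', 'oeo', 'ubo']


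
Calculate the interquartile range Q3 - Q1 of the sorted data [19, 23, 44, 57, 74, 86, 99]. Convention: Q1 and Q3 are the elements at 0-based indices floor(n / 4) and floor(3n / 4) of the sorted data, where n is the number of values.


The data has n = 7 elements.
Q1 index = floor(7 / 4) = floor(1.75) = 1; Q3 index = floor(3 * 7 / 4) = floor(5.25) = 5
Q1 = element at index 1 = 23
Q3 = element at index 5 = 86
IQR = 86 - 23 = 63
Final answer: 63


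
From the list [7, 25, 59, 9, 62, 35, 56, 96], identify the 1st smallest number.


Sort ascending: [7, 9, 25, 35, 56, 59, 62, 96]
The 1st element (1-indexed) is at index 0.
Value = 7
Final answer: 7


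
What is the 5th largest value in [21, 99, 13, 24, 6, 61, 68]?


Sort descending: [99, 68, 61, 24, 21, 13, 6]
The 5th element (1-indexed) is at index 4.
Value = 21
Final answer: 21


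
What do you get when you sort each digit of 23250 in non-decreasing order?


The number 23250 has digits: 2, 3, 2, 5, 0
Sorted: 0, 2, 2, 3, 5
Joining the sorted digits gives the result.
Final answer: 02235


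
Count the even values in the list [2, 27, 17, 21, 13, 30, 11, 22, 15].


Check each element:
  2 is even
  27 is odd
  17 is odd
  21 is odd
  13 is odd
  30 is even
  11 is odd
  22 is even
  15 is odd
Evens: [2, 30, 22]
Count of evens = 3
Final answer: 3


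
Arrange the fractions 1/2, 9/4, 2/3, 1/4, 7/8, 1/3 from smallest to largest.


Convert to decimal for comparison:
  1/2 = 0.5
  9/4 = 2.25
  2/3 = 0.6667
  1/4 = 0.25
  7/8 = 0.875
  1/3 = 0.3333
Decimals in increasing order: 0.25 < 0.3333 < 0.5 < 0.6667 < 0.875 < 2.25
Writing each back as its fraction gives the sorted order.
Final answer: 1/4, 1/3, 1/2, 2/3, 7/8, 9/4


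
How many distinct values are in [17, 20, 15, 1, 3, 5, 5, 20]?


List all unique values:
Distinct values: [1, 3, 5, 15, 17, 20]
Count = 6
Final answer: 6


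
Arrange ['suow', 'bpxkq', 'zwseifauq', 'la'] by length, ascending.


Compute lengths:
  'suow' has length 4
  'bpxkq' has length 5
  'zwseifauq' has length 9
  'la' has length 2
Lengths in increasing order: 2 < 4 < 5 < 9
Listing the words in that order gives the answer.
Final answer: ['la', 'suow', 'bpxkq', 'zwseifauq']


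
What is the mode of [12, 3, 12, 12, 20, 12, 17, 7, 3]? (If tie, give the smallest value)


Count the frequency of each value:
  3 appears 2 time(s)
  7 appears 1 time(s)
  12 appears 4 time(s)
  17 appears 1 time(s)
  20 appears 1 time(s)
Maximum frequency is 4.
Only 12 reaches that frequency, so it is the mode.
Final answer: 12


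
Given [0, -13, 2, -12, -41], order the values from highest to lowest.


Original list: [0, -13, 2, -12, -41]
Repeatedly take the largest remaining element:
  Remaining [0, -13, 2, -12, -41] -> largest is 2
  Remaining [0, -13, -12, -41] -> largest is 0
  Remaining [-13, -12, -41] -> largest is -12
  Remaining [-13, -41] -> largest is -13
  Remaining [-41] -> largest is -41
Collecting the picks in order gives the descending list.
Final answer: [2, 0, -12, -13, -41]


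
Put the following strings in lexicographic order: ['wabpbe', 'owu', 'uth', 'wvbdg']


Compare strings character by character (the first differing letter decides):
  'owu' < 'uth' since 'o' < 'u' at position 1
  'uth' < 'wabpbe' since 'u' < 'w' at position 1
  'wabpbe' < 'wvbdg' since 'a' < 'v' at position 2
Chaining these comparisons gives the alphabetical order.
Final answer: ['owu', 'uth', 'wabpbe', 'wvbdg']


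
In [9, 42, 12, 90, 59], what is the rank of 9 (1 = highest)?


Sort descending: [90, 59, 42, 12, 9]
Find 9 in the sorted list.
9 is at position 5.
Final answer: 5


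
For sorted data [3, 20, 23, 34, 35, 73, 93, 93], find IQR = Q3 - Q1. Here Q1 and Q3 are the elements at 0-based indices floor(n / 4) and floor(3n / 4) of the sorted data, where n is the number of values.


The data has n = 8 elements.
Q1 index = floor(8 / 4) = floor(2) = 2; Q3 index = floor(3 * 8 / 4) = floor(6) = 6
Q1 = element at index 2 = 23
Q3 = element at index 6 = 93
IQR = 93 - 23 = 70
Final answer: 70


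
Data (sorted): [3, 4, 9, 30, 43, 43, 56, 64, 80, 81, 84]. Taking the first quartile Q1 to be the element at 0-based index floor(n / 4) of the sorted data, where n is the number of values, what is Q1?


The list has n = 11 elements.
Q1 index = floor(11 / 4) = floor(2.75) = 2
Counting from index 0 in the sorted data, the element at index 2 is 9.
Final answer: 9


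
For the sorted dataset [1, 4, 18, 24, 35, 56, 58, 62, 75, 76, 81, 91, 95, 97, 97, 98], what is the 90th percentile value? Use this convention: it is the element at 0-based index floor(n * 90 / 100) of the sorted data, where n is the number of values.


The dataset has n = 16 elements.
Index = floor(16 * 90 / 100) = floor(1440 / 100) = floor(14.4) = 14
Counting from index 0 in the sorted data, the element at index 14 is 97.
Final answer: 97


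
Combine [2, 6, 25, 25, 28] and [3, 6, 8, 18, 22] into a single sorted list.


List A: [2, 6, 25, 25, 28]
List B: [3, 6, 8, 18, 22]
Repeatedly compare the front elements and take the smaller:
  2 vs 3 -> take 2
  6 vs 3 -> take 3
  6 vs 6 -> take 6
  25 vs 6 -> take 6
  25 vs 8 -> take 8
  25 vs 18 -> take 18
  25 vs 22 -> take 22
  B is exhausted; append the rest of A: [25, 25, 28]
Final answer: [2, 3, 6, 6, 8, 18, 22, 25, 25, 28]


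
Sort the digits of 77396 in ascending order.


The number 77396 has digits: 7, 7, 3, 9, 6
Sorted: 3, 6, 7, 7, 9
Joining the sorted digits gives the result.
Final answer: 36779


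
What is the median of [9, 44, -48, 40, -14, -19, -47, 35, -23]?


First, sort the list: [-48, -47, -23, -19, -14, 9, 35, 40, 44]
The list has 9 elements (odd count).
The middle index is 4 (0-based), and the element there is -14.
Final answer: -14


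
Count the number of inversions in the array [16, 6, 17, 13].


For each element, count the later elements that are smaller than it:
  16 (index 0): smaller elements after it = [6, 13] -> 2
  6 (index 1): smaller elements after it = [] -> 0
  17 (index 2): smaller elements after it = [13] -> 1
Total inversions = 2 + 0 + 1 = 3
Final answer: 3


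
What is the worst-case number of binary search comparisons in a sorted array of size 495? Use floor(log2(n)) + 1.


Binary search halves the search space each step.
Maximum comparisons = floor(log2(495)) + 1
log2(495) = 8.9513
floor(log2(495)) = 8, so 8 + 1 = 9
Final answer: 9


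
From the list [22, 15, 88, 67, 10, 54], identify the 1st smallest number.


Sort ascending: [10, 15, 22, 54, 67, 88]
The 1st element (1-indexed) is at index 0.
Value = 10
Final answer: 10


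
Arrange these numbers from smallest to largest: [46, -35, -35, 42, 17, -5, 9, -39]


Original list: [46, -35, -35, 42, 17, -5, 9, -39]
Repeatedly take the smallest remaining element:
  Remaining [46, -35, -35, 42, 17, -5, 9, -39] -> smallest is -39
  Remaining [46, -35, -35, 42, 17, -5, 9] -> smallest is -35
  Remaining [46, -35, 42, 17, -5, 9] -> smallest is -35
  Remaining [46, 42, 17, -5, 9] -> smallest is -5
  Remaining [46, 42, 17, 9] -> smallest is 9
  Remaining [46, 42, 17] -> smallest is 17
  Remaining [46, 42] -> smallest is 42
  Remaining [46] -> smallest is 46
Collecting the picks in order gives the sorted list.
Final answer: [-39, -35, -35, -5, 9, 17, 42, 46]


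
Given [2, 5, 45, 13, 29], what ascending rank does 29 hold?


Sort ascending: [2, 5, 13, 29, 45]
Find 29 in the sorted list.
29 is at position 4 (1-indexed).
Final answer: 4


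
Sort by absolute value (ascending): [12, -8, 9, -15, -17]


Compute absolute values:
  |12| = 12
  |-8| = 8
  |9| = 9
  |-15| = 15
  |-17| = 17
Absolute values in increasing order: 8 < 9 < 12 < 15 < 17
Listing the original numbers in that order gives the answer.
Final answer: [-8, 9, 12, -15, -17]


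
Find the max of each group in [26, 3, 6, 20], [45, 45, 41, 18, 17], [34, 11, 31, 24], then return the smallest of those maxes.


Find max of each group:
  Group 1: [26, 3, 6, 20] -> max = 26
  Group 2: [45, 45, 41, 18, 17] -> max = 45
  Group 3: [34, 11, 31, 24] -> max = 34
Maxes: [26, 45, 34]
Minimum of maxes = 26
Final answer: 26


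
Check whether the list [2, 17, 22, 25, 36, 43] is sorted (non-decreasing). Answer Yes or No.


Check consecutive pairs:
  2 <= 17? True
  17 <= 22? True
  22 <= 25? True
  25 <= 36? True
  36 <= 43? True
Every consecutive pair is in order, so the list is non-decreasing.
Final answer: Yes


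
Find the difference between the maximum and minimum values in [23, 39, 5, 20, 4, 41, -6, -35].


Maximum value: 41
Minimum value: -35
Range = 41 - (-35) = 76
Final answer: 76


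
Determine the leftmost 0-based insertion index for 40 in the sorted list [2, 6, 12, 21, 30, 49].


List is sorted: [2, 6, 12, 21, 30, 49]
We need the leftmost position where 40 can be inserted, i.e. the first index whose element is >= 40 (or the end of the list if none is).
Binary search with low=0, high=6 (0-based indices):
  low=0, high=6, mid=3: a[3]=21 < 40, so low = 4
  low=4, high=6, mid=5: a[5]=49 >= 40, so high = 5
  low=4, high=5, mid=4: a[4]=30 < 40, so low = 5
Now low = high = 5, so the insertion index is 5.
Final answer: 5


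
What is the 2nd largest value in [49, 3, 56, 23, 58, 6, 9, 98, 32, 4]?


Sort descending: [98, 58, 56, 49, 32, 23, 9, 6, 4, 3]
The 2nd element (1-indexed) is at index 1.
Value = 58
Final answer: 58


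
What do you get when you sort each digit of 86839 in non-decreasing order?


The number 86839 has digits: 8, 6, 8, 3, 9
Sorted: 3, 6, 8, 8, 9
Joining the sorted digits gives the result.
Final answer: 36889


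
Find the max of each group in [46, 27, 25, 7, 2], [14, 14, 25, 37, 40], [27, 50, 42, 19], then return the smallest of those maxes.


Find max of each group:
  Group 1: [46, 27, 25, 7, 2] -> max = 46
  Group 2: [14, 14, 25, 37, 40] -> max = 40
  Group 3: [27, 50, 42, 19] -> max = 50
Maxes: [46, 40, 50]
Minimum of maxes = 40
Final answer: 40


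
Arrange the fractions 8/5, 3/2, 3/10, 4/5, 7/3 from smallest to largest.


Convert to decimal for comparison:
  8/5 = 1.6
  3/2 = 1.5
  3/10 = 0.3
  4/5 = 0.8
  7/3 = 2.3333
Decimals in increasing order: 0.3 < 0.8 < 1.5 < 1.6 < 2.3333
Writing each back as its fraction gives the sorted order.
Final answer: 3/10, 4/5, 3/2, 8/5, 7/3


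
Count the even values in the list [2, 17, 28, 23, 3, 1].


Check each element:
  2 is even
  17 is odd
  28 is even
  23 is odd
  3 is odd
  1 is odd
Evens: [2, 28]
Count of evens = 2
Final answer: 2


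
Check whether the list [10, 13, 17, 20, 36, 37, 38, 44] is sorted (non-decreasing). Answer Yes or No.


Check consecutive pairs:
  10 <= 13? True
  13 <= 17? True
  17 <= 20? True
  20 <= 36? True
  36 <= 37? True
  37 <= 38? True
  38 <= 44? True
Every consecutive pair is in order, so the list is non-decreasing.
Final answer: Yes


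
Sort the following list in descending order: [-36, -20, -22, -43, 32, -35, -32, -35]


Original list: [-36, -20, -22, -43, 32, -35, -32, -35]
Repeatedly take the largest remaining element:
  Remaining [-36, -20, -22, -43, 32, -35, -32, -35] -> largest is 32
  Remaining [-36, -20, -22, -43, -35, -32, -35] -> largest is -20
  Remaining [-36, -22, -43, -35, -32, -35] -> largest is -22
  Remaining [-36, -43, -35, -32, -35] -> largest is -32
  Remaining [-36, -43, -35, -35] -> largest is -35
  Remaining [-36, -43, -35] -> largest is -35
  Remaining [-36, -43] -> largest is -36
  Remaining [-43] -> largest is -43
Collecting the picks in order gives the descending list.
Final answer: [32, -20, -22, -32, -35, -35, -36, -43]


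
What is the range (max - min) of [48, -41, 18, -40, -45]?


Maximum value: 48
Minimum value: -45
Range = 48 - (-45) = 93
Final answer: 93


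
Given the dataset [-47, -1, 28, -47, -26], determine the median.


First, sort the list: [-47, -47, -26, -1, 28]
The list has 5 elements (odd count).
The middle index is 2 (0-based), and the element there is -26.
Final answer: -26


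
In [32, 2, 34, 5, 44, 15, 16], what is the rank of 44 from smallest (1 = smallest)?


Sort ascending: [2, 5, 15, 16, 32, 34, 44]
Find 44 in the sorted list.
44 is at position 7 (1-indexed).
Final answer: 7


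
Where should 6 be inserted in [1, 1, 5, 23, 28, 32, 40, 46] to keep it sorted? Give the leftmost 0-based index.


List is sorted: [1, 1, 5, 23, 28, 32, 40, 46]
We need the leftmost position where 6 can be inserted, i.e. the first index whose element is >= 6 (or the end of the list if none is).
Binary search with low=0, high=8 (0-based indices):
  low=0, high=8, mid=4: a[4]=28 >= 6, so high = 4
  low=0, high=4, mid=2: a[2]=5 < 6, so low = 3
  low=3, high=4, mid=3: a[3]=23 >= 6, so high = 3
Now low = high = 3, so the insertion index is 3.
Final answer: 3


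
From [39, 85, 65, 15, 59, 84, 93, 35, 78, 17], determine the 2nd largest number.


Sort descending: [93, 85, 84, 78, 65, 59, 39, 35, 17, 15]
The 2nd element (1-indexed) is at index 1.
Value = 85
Final answer: 85


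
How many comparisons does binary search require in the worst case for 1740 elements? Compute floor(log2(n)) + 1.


Binary search halves the search space each step.
Maximum comparisons = floor(log2(1740)) + 1
log2(1740) = 10.7649
floor(log2(1740)) = 10, so 10 + 1 = 11
Final answer: 11


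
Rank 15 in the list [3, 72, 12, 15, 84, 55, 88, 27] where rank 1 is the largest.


Sort descending: [88, 84, 72, 55, 27, 15, 12, 3]
Find 15 in the sorted list.
15 is at position 6.
Final answer: 6


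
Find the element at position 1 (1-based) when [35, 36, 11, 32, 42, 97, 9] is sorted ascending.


Sort ascending: [9, 11, 32, 35, 36, 42, 97]
The 1st element (1-indexed) is at index 0.
Value = 9
Final answer: 9


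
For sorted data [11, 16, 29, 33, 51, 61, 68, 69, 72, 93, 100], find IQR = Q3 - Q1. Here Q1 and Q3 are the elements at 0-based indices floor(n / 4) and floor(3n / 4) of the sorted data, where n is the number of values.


The data has n = 11 elements.
Q1 index = floor(11 / 4) = floor(2.75) = 2; Q3 index = floor(3 * 11 / 4) = floor(8.25) = 8
Q1 = element at index 2 = 29
Q3 = element at index 8 = 72
IQR = 72 - 29 = 43
Final answer: 43


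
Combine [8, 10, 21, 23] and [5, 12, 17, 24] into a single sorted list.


List A: [8, 10, 21, 23]
List B: [5, 12, 17, 24]
Repeatedly compare the front elements and take the smaller:
  8 vs 5 -> take 5
  8 vs 12 -> take 8
  10 vs 12 -> take 10
  21 vs 12 -> take 12
  21 vs 17 -> take 17
  21 vs 24 -> take 21
  23 vs 24 -> take 23
  A is exhausted; append the rest of B: [24]
Final answer: [5, 8, 10, 12, 17, 21, 23, 24]


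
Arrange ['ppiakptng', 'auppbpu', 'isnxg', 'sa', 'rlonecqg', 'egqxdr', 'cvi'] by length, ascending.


Compute lengths:
  'ppiakptng' has length 9
  'auppbpu' has length 7
  'isnxg' has length 5
  'sa' has length 2
  'rlonecqg' has length 8
  'egqxdr' has length 6
  'cvi' has length 3
Lengths in increasing order: 2 < 3 < 5 < 6 < 7 < 8 < 9
Listing the words in that order gives the answer.
Final answer: ['sa', 'cvi', 'isnxg', 'egqxdr', 'auppbpu', 'rlonecqg', 'ppiakptng']


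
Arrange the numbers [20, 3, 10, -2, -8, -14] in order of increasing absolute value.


Compute absolute values:
  |20| = 20
  |3| = 3
  |10| = 10
  |-2| = 2
  |-8| = 8
  |-14| = 14
Absolute values in increasing order: 2 < 3 < 8 < 10 < 14 < 20
Listing the original numbers in that order gives the answer.
Final answer: [-2, 3, -8, 10, -14, 20]


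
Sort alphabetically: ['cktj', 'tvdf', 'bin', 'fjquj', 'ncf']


Compare strings character by character (the first differing letter decides):
  'bin' < 'cktj' since 'b' < 'c' at position 1
  'cktj' < 'fjquj' since 'c' < 'f' at position 1
  'fjquj' < 'ncf' since 'f' < 'n' at position 1
  'ncf' < 'tvdf' since 'n' < 't' at position 1
Chaining these comparisons gives the alphabetical order.
Final answer: ['bin', 'cktj', 'fjquj', 'ncf', 'tvdf']


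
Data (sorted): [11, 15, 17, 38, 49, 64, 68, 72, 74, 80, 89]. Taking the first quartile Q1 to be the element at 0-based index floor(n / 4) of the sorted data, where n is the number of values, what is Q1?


The list has n = 11 elements.
Q1 index = floor(11 / 4) = floor(2.75) = 2
Counting from index 0 in the sorted data, the element at index 2 is 17.
Final answer: 17


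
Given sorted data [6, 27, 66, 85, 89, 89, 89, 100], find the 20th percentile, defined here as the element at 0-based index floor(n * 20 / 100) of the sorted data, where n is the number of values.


The dataset has n = 8 elements.
Index = floor(8 * 20 / 100) = floor(160 / 100) = floor(1.6) = 1
Counting from index 0 in the sorted data, the element at index 1 is 27.
Final answer: 27


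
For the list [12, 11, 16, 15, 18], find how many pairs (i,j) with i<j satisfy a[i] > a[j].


For each element, count the later elements that are smaller than it:
  12 (index 0): smaller elements after it = [11] -> 1
  11 (index 1): smaller elements after it = [] -> 0
  16 (index 2): smaller elements after it = [15] -> 1
  15 (index 3): smaller elements after it = [] -> 0
Total inversions = 1 + 0 + 1 + 0 = 2
Final answer: 2


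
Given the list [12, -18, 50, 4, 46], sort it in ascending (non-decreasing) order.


Original list: [12, -18, 50, 4, 46]
Repeatedly take the smallest remaining element:
  Remaining [12, -18, 50, 4, 46] -> smallest is -18
  Remaining [12, 50, 4, 46] -> smallest is 4
  Remaining [12, 50, 46] -> smallest is 12
  Remaining [50, 46] -> smallest is 46
  Remaining [50] -> smallest is 50
Collecting the picks in order gives the sorted list.
Final answer: [-18, 4, 12, 46, 50]


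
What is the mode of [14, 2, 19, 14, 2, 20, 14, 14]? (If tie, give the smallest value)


Count the frequency of each value:
  2 appears 2 time(s)
  14 appears 4 time(s)
  19 appears 1 time(s)
  20 appears 1 time(s)
Maximum frequency is 4.
Only 14 reaches that frequency, so it is the mode.
Final answer: 14


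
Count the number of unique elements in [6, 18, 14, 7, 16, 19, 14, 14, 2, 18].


List all unique values:
Distinct values: [2, 6, 7, 14, 16, 18, 19]
Count = 7
Final answer: 7


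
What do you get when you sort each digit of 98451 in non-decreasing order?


The number 98451 has digits: 9, 8, 4, 5, 1
Sorted: 1, 4, 5, 8, 9
Joining the sorted digits gives the result.
Final answer: 14589


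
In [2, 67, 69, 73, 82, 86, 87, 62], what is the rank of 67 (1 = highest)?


Sort descending: [87, 86, 82, 73, 69, 67, 62, 2]
Find 67 in the sorted list.
67 is at position 6.
Final answer: 6


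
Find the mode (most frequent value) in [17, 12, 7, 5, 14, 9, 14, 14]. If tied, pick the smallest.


Count the frequency of each value:
  5 appears 1 time(s)
  7 appears 1 time(s)
  9 appears 1 time(s)
  12 appears 1 time(s)
  14 appears 3 time(s)
  17 appears 1 time(s)
Maximum frequency is 3.
Only 14 reaches that frequency, so it is the mode.
Final answer: 14
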